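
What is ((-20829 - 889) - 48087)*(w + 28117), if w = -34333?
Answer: 433907880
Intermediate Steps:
((-20829 - 889) - 48087)*(w + 28117) = ((-20829 - 889) - 48087)*(-34333 + 28117) = (-21718 - 48087)*(-6216) = -69805*(-6216) = 433907880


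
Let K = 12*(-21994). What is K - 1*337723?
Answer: -601651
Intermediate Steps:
K = -263928
K - 1*337723 = -263928 - 1*337723 = -263928 - 337723 = -601651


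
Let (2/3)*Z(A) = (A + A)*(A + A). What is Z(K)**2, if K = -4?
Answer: 9216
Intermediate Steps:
Z(A) = 6*A**2 (Z(A) = 3*((A + A)*(A + A))/2 = 3*((2*A)*(2*A))/2 = 3*(4*A**2)/2 = 6*A**2)
Z(K)**2 = (6*(-4)**2)**2 = (6*16)**2 = 96**2 = 9216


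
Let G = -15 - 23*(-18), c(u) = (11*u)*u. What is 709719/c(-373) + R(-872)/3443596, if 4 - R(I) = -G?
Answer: 188046328337/405395749748 ≈ 0.46386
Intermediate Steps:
c(u) = 11*u**2
G = 399 (G = -15 + 414 = 399)
R(I) = 403 (R(I) = 4 - (-1)*399 = 4 - 1*(-399) = 4 + 399 = 403)
709719/c(-373) + R(-872)/3443596 = 709719/((11*(-373)**2)) + 403/3443596 = 709719/((11*139129)) + 403*(1/3443596) = 709719/1530419 + 31/264892 = 188046328337/405395749748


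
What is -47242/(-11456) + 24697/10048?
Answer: 11837757/1798592 ≈ 6.5817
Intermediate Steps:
-47242/(-11456) + 24697/10048 = -47242*(-1/11456) + 24697*(1/10048) = 23621/5728 + 24697/10048 = 11837757/1798592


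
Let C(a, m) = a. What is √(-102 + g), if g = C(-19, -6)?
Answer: 11*I ≈ 11.0*I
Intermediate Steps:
g = -19
√(-102 + g) = √(-102 - 19) = √(-121) = 11*I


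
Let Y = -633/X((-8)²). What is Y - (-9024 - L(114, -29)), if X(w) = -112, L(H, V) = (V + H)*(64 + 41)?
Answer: 2010921/112 ≈ 17955.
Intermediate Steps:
L(H, V) = 105*H + 105*V (L(H, V) = (H + V)*105 = 105*H + 105*V)
Y = 633/112 (Y = -633/(-112) = -633*(-1/112) = 633/112 ≈ 5.6518)
Y - (-9024 - L(114, -29)) = 633/112 - (-9024 - (105*114 + 105*(-29))) = 633/112 - (-9024 - (11970 - 3045)) = 633/112 - (-9024 - 1*8925) = 633/112 - (-9024 - 8925) = 633/112 - 1*(-17949) = 633/112 + 17949 = 2010921/112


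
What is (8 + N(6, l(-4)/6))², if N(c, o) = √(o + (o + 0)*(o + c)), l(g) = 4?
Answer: (24 + √46)²/9 ≈ 105.28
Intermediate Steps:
N(c, o) = √(o + o*(c + o))
(8 + N(6, l(-4)/6))² = (8 + √((4/6)*(1 + 6 + 4/6)))² = (8 + √((4*(⅙))*(1 + 6 + 4*(⅙))))² = (8 + √(2*(1 + 6 + ⅔)/3))² = (8 + √((⅔)*(23/3)))² = (8 + √(46/9))² = (8 + √46/3)²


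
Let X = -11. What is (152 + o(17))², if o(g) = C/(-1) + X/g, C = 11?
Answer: 5692996/289 ≈ 19699.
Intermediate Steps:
o(g) = -11 - 11/g (o(g) = 11/(-1) - 11/g = 11*(-1) - 11/g = -11 - 11/g)
(152 + o(17))² = (152 + (-11 - 11/17))² = (152 - 198/17)² = (2386/17)² = 5692996/289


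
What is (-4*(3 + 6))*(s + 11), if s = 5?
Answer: -576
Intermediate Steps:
(-4*(3 + 6))*(s + 11) = (-4*(3 + 6))*(5 + 11) = -4*9*16 = -36*16 = -576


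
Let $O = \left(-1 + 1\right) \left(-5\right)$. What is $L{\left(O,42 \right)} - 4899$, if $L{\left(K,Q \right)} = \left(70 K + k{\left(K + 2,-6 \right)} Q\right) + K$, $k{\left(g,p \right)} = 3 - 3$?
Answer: $-4899$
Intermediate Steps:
$k{\left(g,p \right)} = 0$ ($k{\left(g,p \right)} = 3 - 3 = 0$)
$O = 0$ ($O = 0 \left(-5\right) = 0$)
$L{\left(K,Q \right)} = 71 K$ ($L{\left(K,Q \right)} = \left(70 K + 0 Q\right) + K = \left(70 K + 0\right) + K = 70 K + K = 71 K$)
$L{\left(O,42 \right)} - 4899 = 71 \cdot 0 - 4899 = 0 - 4899 = -4899$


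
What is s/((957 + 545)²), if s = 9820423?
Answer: 9820423/2256004 ≈ 4.3530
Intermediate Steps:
s/((957 + 545)²) = 9820423/((957 + 545)²) = 9820423/(1502²) = 9820423/2256004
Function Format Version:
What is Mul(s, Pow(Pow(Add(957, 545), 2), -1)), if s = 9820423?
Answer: Rational(9820423, 2256004) ≈ 4.3530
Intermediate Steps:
Mul(s, Pow(Pow(Add(957, 545), 2), -1)) = Mul(9820423, Pow(Pow(Add(957, 545), 2), -1)) = Mul(9820423, Pow(Pow(1502, 2), -1)) = Mul(9820423, Pow(2256004, -1)) = Mul(9820423, Rational(1, 2256004)) = Rational(9820423, 2256004)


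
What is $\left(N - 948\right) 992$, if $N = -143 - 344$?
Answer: $-1423520$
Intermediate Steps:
$N = -487$ ($N = -143 - 344 = -487$)
$\left(N - 948\right) 992 = \left(-487 - 948\right) 992 = \left(-1435\right) 992 = -1423520$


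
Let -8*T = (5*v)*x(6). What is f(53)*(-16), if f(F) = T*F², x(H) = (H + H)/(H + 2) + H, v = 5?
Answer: 1053375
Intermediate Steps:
x(H) = H + 2*H/(2 + H) (x(H) = (2*H)/(2 + H) + H = 2*H/(2 + H) + H = H + 2*H/(2 + H))
T = -375/16 (T = -5*5*6*(4 + 6)/(2 + 6)/8 = -25*6*10/8/8 = -25*6*(⅛)*10/8 = -25*15/(8*2) = -⅛*375/2 = -375/16 ≈ -23.438)
f(F) = -375*F²/16
f(53)*(-16) = -375/16*53²*(-16) = -375/16*2809*(-16) = -1053375/16*(-16) = 1053375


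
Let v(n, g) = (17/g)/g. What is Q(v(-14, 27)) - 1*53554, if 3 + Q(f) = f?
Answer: -39043036/729 ≈ -53557.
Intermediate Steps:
v(n, g) = 17/g²
Q(f) = -3 + f
Q(v(-14, 27)) - 1*53554 = (-3 + 17/27²) - 1*53554 = (-3 + 17*(1/729)) - 53554 = (-3 + 17/729) - 53554 = -2170/729 - 53554 = -39043036/729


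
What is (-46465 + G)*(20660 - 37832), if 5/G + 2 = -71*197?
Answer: 3720593646360/4663 ≈ 7.9790e+8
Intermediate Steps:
G = -5/13989 (G = 5/(-2 - 71*197) = 5/(-2 - 13987) = 5/(-13989) = 5*(-1/13989) = -5/13989 ≈ -0.00035742)
(-46465 + G)*(20660 - 37832) = (-46465 - 5/13989)*(20660 - 37832) = -649998890/13989*(-17172) = 3720593646360/4663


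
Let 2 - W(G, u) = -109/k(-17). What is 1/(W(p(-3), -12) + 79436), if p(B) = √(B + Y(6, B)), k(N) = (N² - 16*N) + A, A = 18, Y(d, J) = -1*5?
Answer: 579/45994711 ≈ 1.2588e-5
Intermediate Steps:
Y(d, J) = -5
k(N) = 18 + N² - 16*N (k(N) = (N² - 16*N) + 18 = 18 + N² - 16*N)
p(B) = √(-5 + B) (p(B) = √(B - 5) = √(-5 + B))
W(G, u) = 1267/579 (W(G, u) = 2 - (-109)/(18 + (-17)² - 16*(-17)) = 2 - (-109)/(18 + 289 + 272) = 2 - (-109)/579 = 2 - 1*(-109/579) = 2 + 109/579 = 1267/579)
1/(W(p(-3), -12) + 79436) = 1/(1267/579 + 79436) = 1/(45994711/579) = 579/45994711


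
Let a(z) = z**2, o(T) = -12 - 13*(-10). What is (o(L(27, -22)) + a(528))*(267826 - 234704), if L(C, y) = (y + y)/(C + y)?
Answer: 9237792044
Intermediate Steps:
L(C, y) = 2*y/(C + y) (L(C, y) = (2*y)/(C + y) = 2*y/(C + y))
o(T) = 118 (o(T) = -12 + 130 = 118)
(o(L(27, -22)) + a(528))*(267826 - 234704) = (118 + 528**2)*(267826 - 234704) = (118 + 278784)*33122 = 278902*33122 = 9237792044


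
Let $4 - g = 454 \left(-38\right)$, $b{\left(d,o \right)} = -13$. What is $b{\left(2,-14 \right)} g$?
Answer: $-224328$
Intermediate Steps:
$g = 17256$ ($g = 4 - 454 \left(-38\right) = 4 - -17252 = 4 + 17252 = 17256$)
$b{\left(2,-14 \right)} g = \left(-13\right) 17256 = -224328$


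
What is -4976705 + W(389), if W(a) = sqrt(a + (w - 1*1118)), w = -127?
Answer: -4976705 + 2*I*sqrt(214) ≈ -4.9767e+6 + 29.257*I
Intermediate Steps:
W(a) = sqrt(-1245 + a) (W(a) = sqrt(a + (-127 - 1*1118)) = sqrt(a + (-127 - 1118)) = sqrt(a - 1245) = sqrt(-1245 + a))
-4976705 + W(389) = -4976705 + sqrt(-1245 + 389) = -4976705 + sqrt(-856) = -4976705 + 2*I*sqrt(214)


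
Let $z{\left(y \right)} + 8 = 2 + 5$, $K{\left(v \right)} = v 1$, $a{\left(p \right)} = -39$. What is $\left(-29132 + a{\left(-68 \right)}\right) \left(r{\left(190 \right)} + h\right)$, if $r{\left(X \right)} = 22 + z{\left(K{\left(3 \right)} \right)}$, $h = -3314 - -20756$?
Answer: $-509413173$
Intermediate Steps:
$K{\left(v \right)} = v$
$h = 17442$ ($h = -3314 + 20756 = 17442$)
$z{\left(y \right)} = -1$ ($z{\left(y \right)} = -8 + \left(2 + 5\right) = -8 + 7 = -1$)
$r{\left(X \right)} = 21$ ($r{\left(X \right)} = 22 - 1 = 21$)
$\left(-29132 + a{\left(-68 \right)}\right) \left(r{\left(190 \right)} + h\right) = \left(-29132 - 39\right) \left(21 + 17442\right) = \left(-29171\right) 17463 = -509413173$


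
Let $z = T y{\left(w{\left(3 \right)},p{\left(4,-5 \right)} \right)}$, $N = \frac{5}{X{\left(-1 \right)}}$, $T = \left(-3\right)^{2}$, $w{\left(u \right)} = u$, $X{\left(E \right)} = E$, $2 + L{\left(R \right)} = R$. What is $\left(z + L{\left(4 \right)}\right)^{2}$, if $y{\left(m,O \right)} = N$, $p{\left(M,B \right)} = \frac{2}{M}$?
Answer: $1849$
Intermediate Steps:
$L{\left(R \right)} = -2 + R$
$T = 9$
$N = -5$ ($N = \frac{5}{-1} = 5 \left(-1\right) = -5$)
$y{\left(m,O \right)} = -5$
$z = -45$ ($z = 9 \left(-5\right) = -45$)
$\left(z + L{\left(4 \right)}\right)^{2} = \left(-45 + \left(-2 + 4\right)\right)^{2} = \left(-45 + 2\right)^{2} = \left(-43\right)^{2} = 1849$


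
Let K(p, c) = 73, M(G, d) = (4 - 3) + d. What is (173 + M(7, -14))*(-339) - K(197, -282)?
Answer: -54313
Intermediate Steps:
M(G, d) = 1 + d
(173 + M(7, -14))*(-339) - K(197, -282) = (173 + (1 - 14))*(-339) - 1*73 = (173 - 13)*(-339) - 73 = 160*(-339) - 73 = -54240 - 73 = -54313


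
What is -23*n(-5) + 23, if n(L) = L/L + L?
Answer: 115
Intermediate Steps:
n(L) = 1 + L
-23*n(-5) + 23 = -23*(1 - 5) + 23 = -23*(-4) + 23 = 92 + 23 = 115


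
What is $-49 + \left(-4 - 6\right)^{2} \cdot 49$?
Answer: $4851$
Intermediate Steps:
$-49 + \left(-4 - 6\right)^{2} \cdot 49 = -49 + \left(-10\right)^{2} \cdot 49 = -49 + 100 \cdot 49 = -49 + 4900 = 4851$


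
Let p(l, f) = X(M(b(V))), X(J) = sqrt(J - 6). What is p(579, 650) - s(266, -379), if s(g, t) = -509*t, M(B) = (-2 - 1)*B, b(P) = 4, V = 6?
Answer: -192911 + 3*I*sqrt(2) ≈ -1.9291e+5 + 4.2426*I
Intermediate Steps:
M(B) = -3*B
X(J) = sqrt(-6 + J)
p(l, f) = 3*I*sqrt(2) (p(l, f) = sqrt(-6 - 3*4) = sqrt(-6 - 12) = sqrt(-18) = 3*I*sqrt(2))
p(579, 650) - s(266, -379) = 3*I*sqrt(2) - (-509)*(-379) = 3*I*sqrt(2) - 1*192911 = 3*I*sqrt(2) - 192911 = -192911 + 3*I*sqrt(2)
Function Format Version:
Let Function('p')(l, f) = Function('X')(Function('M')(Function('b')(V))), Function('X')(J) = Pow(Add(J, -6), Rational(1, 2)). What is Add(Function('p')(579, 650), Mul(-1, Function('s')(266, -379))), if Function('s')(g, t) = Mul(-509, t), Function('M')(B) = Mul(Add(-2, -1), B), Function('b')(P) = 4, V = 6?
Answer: Add(-192911, Mul(3, I, Pow(2, Rational(1, 2)))) ≈ Add(-1.9291e+5, Mul(4.2426, I))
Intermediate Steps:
Function('M')(B) = Mul(-3, B)
Function('X')(J) = Pow(Add(-6, J), Rational(1, 2))
Function('p')(l, f) = Mul(3, I, Pow(2, Rational(1, 2))) (Function('p')(l, f) = Pow(Add(-6, Mul(-3, 4)), Rational(1, 2)) = Pow(Add(-6, -12), Rational(1, 2)) = Pow(-18, Rational(1, 2)) = Mul(3, I, Pow(2, Rational(1, 2))))
Add(Function('p')(579, 650), Mul(-1, Function('s')(266, -379))) = Add(Mul(3, I, Pow(2, Rational(1, 2))), Mul(-1, Mul(-509, -379))) = Add(Mul(3, I, Pow(2, Rational(1, 2))), Mul(-1, 192911)) = Add(Mul(3, I, Pow(2, Rational(1, 2))), -192911) = Add(-192911, Mul(3, I, Pow(2, Rational(1, 2))))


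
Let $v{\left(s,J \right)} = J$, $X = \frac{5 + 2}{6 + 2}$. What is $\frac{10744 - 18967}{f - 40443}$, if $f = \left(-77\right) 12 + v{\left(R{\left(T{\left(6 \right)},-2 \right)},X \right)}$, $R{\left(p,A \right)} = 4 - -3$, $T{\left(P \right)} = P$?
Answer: $\frac{65784}{330929} \approx 0.19879$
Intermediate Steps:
$R{\left(p,A \right)} = 7$ ($R{\left(p,A \right)} = 4 + 3 = 7$)
$X = \frac{7}{8} \approx 0.875$
$f = - \frac{7385}{8}$ ($f = \left(-77\right) 12 + \frac{7}{8} = -924 + \frac{7}{8} = - \frac{7385}{8} \approx -923.13$)
$\frac{10744 - 18967}{f - 40443} = \frac{10744 - 18967}{- \frac{7385}{8} - 40443} = - \frac{8223}{- \frac{330929}{8}} = \left(-8223\right) \left(- \frac{8}{330929}\right) = \frac{65784}{330929}$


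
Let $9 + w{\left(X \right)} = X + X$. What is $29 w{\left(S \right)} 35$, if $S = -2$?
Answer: $-13195$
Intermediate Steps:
$w{\left(X \right)} = -9 + 2 X$ ($w{\left(X \right)} = -9 + \left(X + X\right) = -9 + 2 X$)
$29 w{\left(S \right)} 35 = 29 \left(-9 + 2 \left(-2\right)\right) 35 = 29 \left(-9 - 4\right) 35 = 29 \left(-13\right) 35 = \left(-377\right) 35 = -13195$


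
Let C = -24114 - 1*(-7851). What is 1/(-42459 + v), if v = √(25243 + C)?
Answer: -42459/1802757701 - 2*√2245/1802757701 ≈ -2.3605e-5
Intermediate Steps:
C = -16263 (C = -24114 + 7851 = -16263)
v = 2*√2245 (v = √(25243 - 16263) = √8980 = 2*√2245 ≈ 94.763)
1/(-42459 + v) = 1/(-42459 + 2*√2245)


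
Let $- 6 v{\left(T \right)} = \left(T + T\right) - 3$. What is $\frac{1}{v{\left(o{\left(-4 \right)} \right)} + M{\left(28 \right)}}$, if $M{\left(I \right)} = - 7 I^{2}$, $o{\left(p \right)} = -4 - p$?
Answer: $- \frac{2}{10975} \approx -0.00018223$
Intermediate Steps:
$v{\left(T \right)} = \frac{1}{2} - \frac{T}{3}$ ($v{\left(T \right)} = - \frac{\left(T + T\right) - 3}{6} = - \frac{2 T - 3}{6} = - \frac{-3 + 2 T}{6} = \frac{1}{2} - \frac{T}{3}$)
$\frac{1}{v{\left(o{\left(-4 \right)} \right)} + M{\left(28 \right)}} = \frac{1}{\left(\frac{1}{2} - \frac{-4 - -4}{3}\right) - 7 \cdot 28^{2}} = \frac{1}{\left(\frac{1}{2} - \frac{-4 + 4}{3}\right) - 5488} = \frac{1}{\left(\frac{1}{2} - 0\right) - 5488} = \frac{1}{\left(\frac{1}{2} + 0\right) - 5488} = \frac{1}{\frac{1}{2} - 5488} = \frac{1}{- \frac{10975}{2}} = - \frac{2}{10975}$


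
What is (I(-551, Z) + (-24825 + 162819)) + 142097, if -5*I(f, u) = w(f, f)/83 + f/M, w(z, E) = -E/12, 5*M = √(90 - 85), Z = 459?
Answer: 1394852629/4980 + 551*√5/5 ≈ 2.8034e+5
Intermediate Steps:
M = √5/5 (M = √(90 - 85)/5 = √5/5 ≈ 0.44721)
w(z, E) = -E/12
I(f, u) = f/4980 - f*√5/5 (I(f, u) = -(-f/12/83 + f/((√5/5)))/5 = -(-f/12*(1/83) + f*√5)/5 = -(-f/996 + f*√5)/5 = f/4980 - f*√5/5)
(I(-551, Z) + (-24825 + 162819)) + 142097 = ((1/4980)*(-551)*(1 - 996*√5) + (-24825 + 162819)) + 142097 = ((-551/4980 + 551*√5/5) + 137994) + 142097 = (687209569/4980 + 551*√5/5) + 142097 = 1394852629/4980 + 551*√5/5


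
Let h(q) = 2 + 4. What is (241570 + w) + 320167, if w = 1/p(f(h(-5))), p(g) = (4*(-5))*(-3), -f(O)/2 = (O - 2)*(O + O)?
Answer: 33704221/60 ≈ 5.6174e+5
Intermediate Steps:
h(q) = 6
f(O) = -4*O*(-2 + O) (f(O) = -2*(O - 2)*(O + O) = -2*(-2 + O)*2*O = -4*O*(-2 + O))
p(g) = 60 (p(g) = -20*(-3) = 60)
w = 1/60 ≈ 0.016667
(241570 + w) + 320167 = (241570 + 1/60) + 320167 = 14494201/60 + 320167 = 33704221/60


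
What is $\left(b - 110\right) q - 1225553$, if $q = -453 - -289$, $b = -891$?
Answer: $-1061389$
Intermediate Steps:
$q = -164$ ($q = -453 + 289 = -164$)
$\left(b - 110\right) q - 1225553 = \left(-891 - 110\right) \left(-164\right) - 1225553 = \left(-1001\right) \left(-164\right) - 1225553 = 164164 - 1225553 = -1061389$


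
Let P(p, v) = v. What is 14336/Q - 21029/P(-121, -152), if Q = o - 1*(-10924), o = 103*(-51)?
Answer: 121434531/861992 ≈ 140.88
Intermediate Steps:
o = -5253
Q = 5671 (Q = -5253 - 1*(-10924) = -5253 + 10924 = 5671)
14336/Q - 21029/P(-121, -152) = 14336/5671 - 21029/(-152) = 14336*(1/5671) - 21029*(-1/152) = 14336/5671 + 21029/152 = 121434531/861992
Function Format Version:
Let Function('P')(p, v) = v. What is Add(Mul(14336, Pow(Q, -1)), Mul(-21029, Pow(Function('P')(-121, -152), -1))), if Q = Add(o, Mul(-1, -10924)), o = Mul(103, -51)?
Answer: Rational(121434531, 861992) ≈ 140.88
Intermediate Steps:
o = -5253
Q = 5671 (Q = Add(-5253, Mul(-1, -10924)) = Add(-5253, 10924) = 5671)
Add(Mul(14336, Pow(Q, -1)), Mul(-21029, Pow(Function('P')(-121, -152), -1))) = Add(Mul(14336, Pow(5671, -1)), Mul(-21029, Pow(-152, -1))) = Add(Mul(14336, Rational(1, 5671)), Mul(-21029, Rational(-1, 152))) = Add(Rational(14336, 5671), Rational(21029, 152)) = Rational(121434531, 861992)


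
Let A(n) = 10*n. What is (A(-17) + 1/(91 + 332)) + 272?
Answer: 43147/423 ≈ 102.00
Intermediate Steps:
(A(-17) + 1/(91 + 332)) + 272 = (10*(-17) + 1/(91 + 332)) + 272 = (-170 + 1/423) + 272 = -71909/423 + 272 = 43147/423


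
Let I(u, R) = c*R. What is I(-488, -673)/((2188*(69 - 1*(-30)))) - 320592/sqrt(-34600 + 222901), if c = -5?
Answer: 3365/216612 - 106864*sqrt(188301)/62767 ≈ -738.78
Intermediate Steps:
I(u, R) = -5*R
I(-488, -673)/((2188*(69 - 1*(-30)))) - 320592/sqrt(-34600 + 222901) = (-5*(-673))/((2188*(69 - 1*(-30)))) - 320592/sqrt(-34600 + 222901) = 3365/((2188*(69 + 30))) - 320592*sqrt(188301)/188301 = 3365/((2188*99)) - 106864*sqrt(188301)/62767 = 3365/216612 - 106864*sqrt(188301)/62767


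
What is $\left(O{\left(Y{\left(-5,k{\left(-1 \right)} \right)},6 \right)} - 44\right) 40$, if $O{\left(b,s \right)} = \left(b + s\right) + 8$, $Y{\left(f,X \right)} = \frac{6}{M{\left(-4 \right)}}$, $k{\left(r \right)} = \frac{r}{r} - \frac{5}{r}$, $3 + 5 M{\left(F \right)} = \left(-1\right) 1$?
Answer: $-1500$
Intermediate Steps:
$M{\left(F \right)} = - \frac{4}{5}$ ($M{\left(F \right)} = - \frac{3}{5} + \frac{\left(-1\right) 1}{5} = - \frac{3}{5} + \frac{1}{5} \left(-1\right) = - \frac{3}{5} - \frac{1}{5} = - \frac{4}{5}$)
$k{\left(r \right)} = 1 - \frac{5}{r}$
$Y{\left(f,X \right)} = - \frac{15}{2}$ ($Y{\left(f,X \right)} = \frac{6}{- \frac{4}{5}} = 6 \left(- \frac{5}{4}\right) = - \frac{15}{2}$)
$O{\left(b,s \right)} = 8 + b + s$
$\left(O{\left(Y{\left(-5,k{\left(-1 \right)} \right)},6 \right)} - 44\right) 40 = \left(\left(8 - \frac{15}{2} + 6\right) - 44\right) 40 = \left(\frac{13}{2} - 44\right) 40 = \left(- \frac{75}{2}\right) 40 = -1500$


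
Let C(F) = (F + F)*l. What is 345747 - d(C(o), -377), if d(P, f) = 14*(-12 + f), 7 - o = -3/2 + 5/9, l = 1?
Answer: 351193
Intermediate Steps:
o = 143/18 (o = 7 - (-3/2 + 5/9) = 7 - 1*(-17/18) = 7 + 17/18 = 143/18 ≈ 7.9444)
C(F) = 2*F (C(F) = (F + F)*1 = (2*F)*1 = 2*F)
d(P, f) = -168 + 14*f
345747 - d(C(o), -377) = 345747 - (-168 + 14*(-377)) = 345747 - (-168 - 5278) = 345747 - 1*(-5446) = 345747 + 5446 = 351193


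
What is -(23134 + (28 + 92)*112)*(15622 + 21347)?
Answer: -1352104206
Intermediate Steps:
-(23134 + (28 + 92)*112)*(15622 + 21347) = -(23134 + 120*112)*36969 = -(23134 + 13440)*36969 = -36574*36969 = -1*1352104206 = -1352104206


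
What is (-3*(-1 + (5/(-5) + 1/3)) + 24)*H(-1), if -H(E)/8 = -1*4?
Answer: 928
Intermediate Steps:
H(E) = 32 (H(E) = -(-8)*4 = -8*(-4) = 32)
(-3*(-1 + (5/(-5) + 1/3)) + 24)*H(-1) = (-3*(-1 + (5/(-5) + 1/3)) + 24)*32 = (-3*(-1 + (5*(-1/5) + 1*(1/3))) + 24)*32 = (-3*(-1 + (-1 + 1/3)) + 24)*32 = (-3*(-1 - 2/3) + 24)*32 = (-3*(-5/3) + 24)*32 = (5 + 24)*32 = 29*32 = 928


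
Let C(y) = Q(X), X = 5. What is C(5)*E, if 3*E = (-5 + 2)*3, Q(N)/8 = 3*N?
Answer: -360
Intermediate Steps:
Q(N) = 24*N (Q(N) = 8*(3*N) = 24*N)
C(y) = 120 (C(y) = 24*5 = 120)
E = -3 (E = ((-5 + 2)*3)/3 = (-3*3)/3 = (1/3)*(-9) = -3)
C(5)*E = 120*(-3) = -360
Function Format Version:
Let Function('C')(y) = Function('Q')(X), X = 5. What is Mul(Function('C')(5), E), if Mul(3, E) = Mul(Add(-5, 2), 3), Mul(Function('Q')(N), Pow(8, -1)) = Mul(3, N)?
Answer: -360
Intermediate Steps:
Function('Q')(N) = Mul(24, N) (Function('Q')(N) = Mul(8, Mul(3, N)) = Mul(24, N))
Function('C')(y) = 120 (Function('C')(y) = Mul(24, 5) = 120)
E = -3 (E = Mul(Rational(1, 3), Mul(Add(-5, 2), 3)) = Mul(Rational(1, 3), Mul(-3, 3)) = Mul(Rational(1, 3), -9) = -3)
Mul(Function('C')(5), E) = Mul(120, -3) = -360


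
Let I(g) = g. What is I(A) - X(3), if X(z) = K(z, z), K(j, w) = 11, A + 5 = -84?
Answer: -100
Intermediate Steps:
A = -89 (A = -5 - 84 = -89)
X(z) = 11
I(A) - X(3) = -89 - 1*11 = -89 - 11 = -100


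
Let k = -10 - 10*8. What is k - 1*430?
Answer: -520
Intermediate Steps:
k = -90 (k = -10 - 80 = -90)
k - 1*430 = -90 - 1*430 = -90 - 430 = -520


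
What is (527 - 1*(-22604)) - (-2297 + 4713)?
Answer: 20715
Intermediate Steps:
(527 - 1*(-22604)) - (-2297 + 4713) = (527 + 22604) - 1*2416 = 23131 - 2416 = 20715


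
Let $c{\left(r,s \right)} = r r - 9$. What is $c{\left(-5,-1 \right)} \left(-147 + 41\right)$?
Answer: $-1696$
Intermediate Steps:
$c{\left(r,s \right)} = -9 + r^{2}$ ($c{\left(r,s \right)} = r^{2} - 9 = -9 + r^{2}$)
$c{\left(-5,-1 \right)} \left(-147 + 41\right) = \left(-9 + \left(-5\right)^{2}\right) \left(-147 + 41\right) = \left(-9 + 25\right) \left(-106\right) = 16 \left(-106\right) = -1696$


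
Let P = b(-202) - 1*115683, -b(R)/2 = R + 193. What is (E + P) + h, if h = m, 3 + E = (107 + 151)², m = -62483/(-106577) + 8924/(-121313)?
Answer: -634867609804473/12929175601 ≈ -49104.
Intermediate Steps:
b(R) = -386 - 2*R (b(R) = -2*(R + 193) = -2*(193 + R) = -386 - 2*R)
m = 6628907031/12929175601 (m = -62483*(-1/106577) + 8924*(-1/121313) = 62483/106577 - 8924/121313 = 6628907031/12929175601 ≈ 0.51271)
E = 66561 (E = -3 + (107 + 151)² = -3 + 258² = -3 + 66564 = 66561)
P = -115665 (P = (-386 - 2*(-202)) - 1*115683 = (-386 + 404) - 115683 = 18 - 115683 = -115665)
h = 6628907031/12929175601 ≈ 0.51271
(E + P) + h = (66561 - 115665) + 6628907031/12929175601 = -49104 + 6628907031/12929175601 = -634867609804473/12929175601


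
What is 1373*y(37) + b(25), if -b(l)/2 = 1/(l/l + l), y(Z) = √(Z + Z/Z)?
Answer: -1/13 + 1373*√38 ≈ 8463.7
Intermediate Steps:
y(Z) = √(1 + Z) (y(Z) = √(Z + 1) = √(1 + Z))
b(l) = -2/(1 + l) (b(l) = -2/(l/l + l) = -2/(1 + l))
1373*y(37) + b(25) = 1373*√(1 + 37) - 2/(1 + 25) = 1373*√38 - 2/26 = 1373*√38 - 2*1/26 = 1373*√38 - 1/13 = -1/13 + 1373*√38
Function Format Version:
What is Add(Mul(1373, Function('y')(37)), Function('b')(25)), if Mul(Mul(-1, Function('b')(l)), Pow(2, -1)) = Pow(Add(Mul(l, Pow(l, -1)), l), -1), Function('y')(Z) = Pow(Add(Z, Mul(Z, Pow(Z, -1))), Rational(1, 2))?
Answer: Add(Rational(-1, 13), Mul(1373, Pow(38, Rational(1, 2)))) ≈ 8463.7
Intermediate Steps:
Function('y')(Z) = Pow(Add(1, Z), Rational(1, 2)) (Function('y')(Z) = Pow(Add(Z, 1), Rational(1, 2)) = Pow(Add(1, Z), Rational(1, 2)))
Function('b')(l) = Mul(-2, Pow(Add(1, l), -1)) (Function('b')(l) = Mul(-2, Pow(Add(Mul(l, Pow(l, -1)), l), -1)) = Mul(-2, Pow(Add(1, l), -1)))
Add(Mul(1373, Function('y')(37)), Function('b')(25)) = Add(Mul(1373, Pow(Add(1, 37), Rational(1, 2))), Mul(-2, Pow(Add(1, 25), -1))) = Add(Mul(1373, Pow(38, Rational(1, 2))), Mul(-2, Pow(26, -1))) = Add(Mul(1373, Pow(38, Rational(1, 2))), Mul(-2, Rational(1, 26))) = Add(Mul(1373, Pow(38, Rational(1, 2))), Rational(-1, 13)) = Add(Rational(-1, 13), Mul(1373, Pow(38, Rational(1, 2))))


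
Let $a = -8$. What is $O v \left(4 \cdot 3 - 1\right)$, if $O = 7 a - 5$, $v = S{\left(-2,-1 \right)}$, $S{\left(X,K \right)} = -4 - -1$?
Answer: $2013$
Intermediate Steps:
$S{\left(X,K \right)} = -3$ ($S{\left(X,K \right)} = -4 + 1 = -3$)
$v = -3$
$O = -61$ ($O = 7 \left(-8\right) - 5 = -56 - 5 = -61$)
$O v \left(4 \cdot 3 - 1\right) = - 61 \left(- 3 \left(4 \cdot 3 - 1\right)\right) = - 61 \left(- 3 \left(12 - 1\right)\right) = - 61 \left(\left(-3\right) 11\right) = \left(-61\right) \left(-33\right) = 2013$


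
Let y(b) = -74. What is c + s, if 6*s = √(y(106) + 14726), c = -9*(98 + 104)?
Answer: -1818 + √407 ≈ -1797.8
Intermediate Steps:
c = -1818 (c = -9*202 = -1818)
s = √407 (s = √(-74 + 14726)/6 = √14652/6 = (6*√407)/6 = √407 ≈ 20.174)
c + s = -1818 + √407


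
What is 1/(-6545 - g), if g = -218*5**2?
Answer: -1/1095 ≈ -0.00091324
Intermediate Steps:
g = -5450 (g = -218*25 = -5450)
1/(-6545 - g) = 1/(-6545 - 1*(-5450)) = 1/(-6545 + 5450) = 1/(-1095) = -1/1095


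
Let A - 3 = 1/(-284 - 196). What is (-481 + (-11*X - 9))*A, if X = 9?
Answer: -847571/480 ≈ -1765.8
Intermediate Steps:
A = 1439/480 (A = 3 + 1/(-284 - 196) = 3 + 1/(-480) = 3 - 1/480 = 1439/480 ≈ 2.9979)
(-481 + (-11*X - 9))*A = (-481 + (-11*9 - 9))*(1439/480) = (-481 + (-99 - 9))*(1439/480) = (-481 - 108)*(1439/480) = -589*1439/480 = -847571/480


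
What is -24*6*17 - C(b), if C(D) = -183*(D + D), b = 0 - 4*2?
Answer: -5376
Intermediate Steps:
b = -8 (b = 0 - 8 = -8)
C(D) = -366*D
-24*6*17 - C(b) = -24*6*17 - (-366)*(-8) = -144*17 - 1*2928 = -2448 - 2928 = -5376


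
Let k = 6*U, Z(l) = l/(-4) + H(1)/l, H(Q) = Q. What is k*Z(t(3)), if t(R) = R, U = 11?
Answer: -55/2 ≈ -27.500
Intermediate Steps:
Z(l) = 1/l - l/4 (Z(l) = l/(-4) + 1/l = l*(-¼) + 1/l = -l/4 + 1/l = 1/l - l/4)
k = 66 (k = 6*11 = 66)
k*Z(t(3)) = 66*(1/3 - ¼*3) = 66*(⅓ - ¾) = 66*(-5/12) = -55/2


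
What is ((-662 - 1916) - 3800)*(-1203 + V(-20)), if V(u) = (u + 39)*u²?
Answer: -40800066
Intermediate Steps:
V(u) = u²*(39 + u) (V(u) = (39 + u)*u² = u²*(39 + u))
((-662 - 1916) - 3800)*(-1203 + V(-20)) = ((-662 - 1916) - 3800)*(-1203 + (-20)²*(39 - 20)) = (-2578 - 3800)*(-1203 + 400*19) = -6378*(-1203 + 7600) = -6378*6397 = -40800066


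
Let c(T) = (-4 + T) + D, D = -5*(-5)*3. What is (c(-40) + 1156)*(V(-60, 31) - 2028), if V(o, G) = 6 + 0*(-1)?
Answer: -2400114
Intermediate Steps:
D = 75 (D = 25*3 = 75)
V(o, G) = 6 (V(o, G) = 6 + 0 = 6)
c(T) = 71 + T (c(T) = (-4 + T) + 75 = 71 + T)
(c(-40) + 1156)*(V(-60, 31) - 2028) = ((71 - 40) + 1156)*(6 - 2028) = (31 + 1156)*(-2022) = 1187*(-2022) = -2400114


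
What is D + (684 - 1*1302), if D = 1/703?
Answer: -434453/703 ≈ -618.00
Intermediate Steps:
D = 1/703 ≈ 0.0014225
D + (684 - 1*1302) = 1/703 + (684 - 1*1302) = 1/703 + (684 - 1302) = 1/703 - 618 = -434453/703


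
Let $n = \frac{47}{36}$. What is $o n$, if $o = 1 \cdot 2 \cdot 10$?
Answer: $\frac{235}{9} \approx 26.111$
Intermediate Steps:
$n = \frac{47}{36}$ ($n = 47 \cdot \frac{1}{36} = \frac{47}{36} \approx 1.3056$)
$o = 20$ ($o = 2 \cdot 10 = 20$)
$o n = 20 \cdot \frac{47}{36} = \frac{235}{9}$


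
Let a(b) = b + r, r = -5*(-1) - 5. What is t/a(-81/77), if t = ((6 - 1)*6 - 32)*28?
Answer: 4312/81 ≈ 53.235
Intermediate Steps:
r = 0 (r = 5 - 5 = 0)
a(b) = b (a(b) = b + 0 = b)
t = -56 (t = (5*6 - 32)*28 = (30 - 32)*28 = -2*28 = -56)
t/a(-81/77) = -56/((-81/77)) = -56/((-81*1/77)) = -56/(-81/77) = -56*(-77/81) = 4312/81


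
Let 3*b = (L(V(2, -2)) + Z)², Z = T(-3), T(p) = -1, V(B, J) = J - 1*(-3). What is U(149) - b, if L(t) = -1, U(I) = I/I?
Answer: -⅓ ≈ -0.33333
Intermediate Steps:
U(I) = 1
V(B, J) = 3 + J (V(B, J) = J + 3 = 3 + J)
Z = -1
b = 4/3 (b = (-1 - 1)²/3 = (⅓)*(-2)² = (⅓)*4 = 4/3 ≈ 1.3333)
U(149) - b = 1 - 1*4/3 = 1 - 4/3 = -⅓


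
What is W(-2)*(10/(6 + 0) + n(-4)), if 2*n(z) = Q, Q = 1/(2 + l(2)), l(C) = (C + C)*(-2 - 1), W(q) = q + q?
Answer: -97/15 ≈ -6.4667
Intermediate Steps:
W(q) = 2*q
l(C) = -6*C (l(C) = (2*C)*(-3) = -6*C)
Q = -1/10 (Q = 1/(2 - 6*2) = 1/(2 - 12) = 1/(-10) = -1/10 ≈ -0.10000)
n(z) = -1/20 (n(z) = (1/2)*(-1/10) = -1/20)
W(-2)*(10/(6 + 0) + n(-4)) = (2*(-2))*(10/(6 + 0) - 1/20) = -4*(10/6 - 1/20) = -4*(10*(1/6) - 1/20) = -4*(5/3 - 1/20) = -4*97/60 = -97/15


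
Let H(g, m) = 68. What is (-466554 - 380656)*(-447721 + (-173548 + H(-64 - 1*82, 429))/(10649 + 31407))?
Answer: 284867219551460/751 ≈ 3.7932e+11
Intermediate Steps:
(-466554 - 380656)*(-447721 + (-173548 + H(-64 - 1*82, 429))/(10649 + 31407)) = (-466554 - 380656)*(-447721 + (-173548 + 68)/(10649 + 31407)) = -847210*(-447721 - 173480/42056) = -847210*(-447721 - 173480*1/42056) = -847210*(-447721 - 21685/5257) = -847210*(-2353690982/5257) = 284867219551460/751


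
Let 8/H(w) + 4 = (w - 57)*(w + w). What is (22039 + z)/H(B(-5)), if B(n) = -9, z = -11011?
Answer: 1632144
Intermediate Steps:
H(w) = 8/(-4 + 2*w*(-57 + w)) (H(w) = 8/(-4 + (w - 57)*(w + w)) = 8/(-4 + (-57 + w)*(2*w)) = 8/(-4 + 2*w*(-57 + w)))
(22039 + z)/H(B(-5)) = (22039 - 11011)/((4/(-2 + (-9)**2 - 57*(-9)))) = 11028/((4/(-2 + 81 + 513))) = 11028/((4/592)) = 11028/((4*(1/592))) = 11028/(1/148) = 11028*148 = 1632144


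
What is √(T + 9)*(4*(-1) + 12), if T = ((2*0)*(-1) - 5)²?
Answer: 8*√34 ≈ 46.648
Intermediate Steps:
T = 25 (T = (0*(-1) - 5)² = (0 - 5)² = (-5)² = 25)
√(T + 9)*(4*(-1) + 12) = √(25 + 9)*(4*(-1) + 12) = √34*(-4 + 12) = √34*8 = 8*√34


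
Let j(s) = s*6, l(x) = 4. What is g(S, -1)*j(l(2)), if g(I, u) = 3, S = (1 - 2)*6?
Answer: 72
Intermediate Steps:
j(s) = 6*s
S = -6 (S = -1*6 = -6)
g(S, -1)*j(l(2)) = 3*(6*4) = 3*24 = 72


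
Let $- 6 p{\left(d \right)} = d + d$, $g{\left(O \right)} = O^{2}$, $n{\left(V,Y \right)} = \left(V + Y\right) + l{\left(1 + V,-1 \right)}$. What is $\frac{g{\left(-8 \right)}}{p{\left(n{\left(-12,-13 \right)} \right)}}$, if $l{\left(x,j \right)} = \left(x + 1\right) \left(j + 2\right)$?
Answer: $\frac{192}{35} \approx 5.4857$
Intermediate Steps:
$l{\left(x,j \right)} = \left(1 + x\right) \left(2 + j\right)$
$n{\left(V,Y \right)} = 2 + Y + 2 V$ ($n{\left(V,Y \right)} = \left(V + Y\right) + \left(2 - 1 + 2 \left(1 + V\right) - \left(1 + V\right)\right) = \left(V + Y\right) + \left(2 - 1 + \left(2 + 2 V\right) - \left(1 + V\right)\right) = \left(V + Y\right) + \left(2 + V\right) = 2 + Y + 2 V$)
$p{\left(d \right)} = - \frac{d}{3}$ ($p{\left(d \right)} = - \frac{d + d}{6} = - \frac{2 d}{6} = - \frac{d}{3}$)
$\frac{g{\left(-8 \right)}}{p{\left(n{\left(-12,-13 \right)} \right)}} = \frac{\left(-8\right)^{2}}{\left(- \frac{1}{3}\right) \left(2 - 13 + 2 \left(-12\right)\right)} = \frac{64}{\left(- \frac{1}{3}\right) \left(2 - 13 - 24\right)} = \frac{64}{\left(- \frac{1}{3}\right) \left(-35\right)} = \frac{64}{\frac{35}{3}} = 64 \cdot \frac{3}{35} = \frac{192}{35}$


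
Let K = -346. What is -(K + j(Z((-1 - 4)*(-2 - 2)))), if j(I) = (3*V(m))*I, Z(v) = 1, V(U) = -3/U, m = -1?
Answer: 337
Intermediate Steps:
j(I) = 9*I (j(I) = (3*(-3/(-1)))*I = (3*(-3*(-1)))*I = (3*3)*I = 9*I)
-(K + j(Z((-1 - 4)*(-2 - 2)))) = -(-346 + 9*1) = -(-346 + 9) = -1*(-337) = 337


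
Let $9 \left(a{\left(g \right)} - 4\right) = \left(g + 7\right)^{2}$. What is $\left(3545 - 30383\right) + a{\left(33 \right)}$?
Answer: $- \frac{239906}{9} \approx -26656.0$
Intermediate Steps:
$a{\left(g \right)} = 4 + \frac{\left(7 + g\right)^{2}}{9}$ ($a{\left(g \right)} = 4 + \frac{\left(g + 7\right)^{2}}{9} = 4 + \frac{\left(7 + g\right)^{2}}{9}$)
$\left(3545 - 30383\right) + a{\left(33 \right)} = \left(3545 - 30383\right) + \left(4 + \frac{\left(7 + 33\right)^{2}}{9}\right) = -26838 + \left(4 + \frac{40^{2}}{9}\right) = -26838 + \left(4 + \frac{1}{9} \cdot 1600\right) = -26838 + \left(4 + \frac{1600}{9}\right) = -26838 + \frac{1636}{9} = - \frac{239906}{9}$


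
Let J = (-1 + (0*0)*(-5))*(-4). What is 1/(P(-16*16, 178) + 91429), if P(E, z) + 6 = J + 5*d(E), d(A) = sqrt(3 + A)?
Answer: 91427/8358902654 - 5*I*sqrt(253)/8358902654 ≈ 1.0938e-5 - 9.5144e-9*I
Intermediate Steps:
J = 4 (J = (-1 + 0*(-5))*(-4) = (-1 + 0)*(-4) = -1*(-4) = 4)
P(E, z) = -2 + 5*sqrt(3 + E) (P(E, z) = -6 + (4 + 5*sqrt(3 + E)) = -2 + 5*sqrt(3 + E))
1/(P(-16*16, 178) + 91429) = 1/((-2 + 5*sqrt(3 - 16*16)) + 91429) = 1/((-2 + 5*sqrt(3 - 256)) + 91429) = 1/((-2 + 5*sqrt(-253)) + 91429) = 1/((-2 + 5*(I*sqrt(253))) + 91429) = 1/((-2 + 5*I*sqrt(253)) + 91429) = 1/(91427 + 5*I*sqrt(253))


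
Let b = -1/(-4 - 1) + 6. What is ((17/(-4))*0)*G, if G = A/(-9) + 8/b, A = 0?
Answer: 0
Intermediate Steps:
b = 31/5 (b = -1/(-5) + 6 = -⅕*(-1) + 6 = ⅕ + 6 = 31/5 ≈ 6.2000)
G = 40/31 (G = 0/(-9) + 8/(31/5) = 0*(-⅑) + 8*(5/31) = 0 + 40/31 = 40/31 ≈ 1.2903)
((17/(-4))*0)*G = ((17/(-4))*0)*(40/31) = ((17*(-¼))*0)*(40/31) = -17/4*0*(40/31) = 0*(40/31) = 0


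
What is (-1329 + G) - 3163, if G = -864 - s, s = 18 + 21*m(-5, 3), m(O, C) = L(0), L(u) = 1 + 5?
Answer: -5500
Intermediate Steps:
L(u) = 6
m(O, C) = 6
s = 144 (s = 18 + 21*6 = 18 + 126 = 144)
G = -1008 (G = -864 - 1*144 = -864 - 144 = -1008)
(-1329 + G) - 3163 = (-1329 - 1008) - 3163 = -2337 - 3163 = -5500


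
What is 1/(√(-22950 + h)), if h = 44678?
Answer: √1358/5432 ≈ 0.0067841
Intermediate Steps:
1/(√(-22950 + h)) = 1/(√(-22950 + 44678)) = 1/(√21728) = 1/(4*√1358) = √1358/5432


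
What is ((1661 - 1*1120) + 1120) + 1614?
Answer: 3275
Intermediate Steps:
((1661 - 1*1120) + 1120) + 1614 = ((1661 - 1120) + 1120) + 1614 = (541 + 1120) + 1614 = 1661 + 1614 = 3275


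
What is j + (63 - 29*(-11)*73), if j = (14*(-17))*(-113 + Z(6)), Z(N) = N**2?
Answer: 41676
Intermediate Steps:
j = 18326 (j = (14*(-17))*(-113 + 6**2) = -238*(-113 + 36) = -238*(-77) = 18326)
j + (63 - 29*(-11)*73) = 18326 + (63 - 29*(-11)*73) = 18326 + (63 + 319*73) = 18326 + (63 + 23287) = 18326 + 23350 = 41676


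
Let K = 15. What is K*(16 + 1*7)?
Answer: 345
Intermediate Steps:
K*(16 + 1*7) = 15*(16 + 1*7) = 15*(16 + 7) = 15*23 = 345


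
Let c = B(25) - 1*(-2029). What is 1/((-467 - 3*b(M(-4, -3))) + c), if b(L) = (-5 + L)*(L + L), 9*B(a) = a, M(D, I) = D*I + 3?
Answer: 9/5983 ≈ 0.0015043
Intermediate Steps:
M(D, I) = 3 + D*I
B(a) = a/9
b(L) = 2*L*(-5 + L) (b(L) = (-5 + L)*(2*L) = 2*L*(-5 + L))
c = 18286/9 (c = (1/9)*25 - 1*(-2029) = 25/9 + 2029 = 18286/9 ≈ 2031.8)
1/((-467 - 3*b(M(-4, -3))) + c) = 1/((-467 - 6*(3 - 4*(-3))*(-5 + (3 - 4*(-3)))) + 18286/9) = 1/((-467 - 6*(3 + 12)*(-5 + (3 + 12))) + 18286/9) = 1/((-467 - 6*15*(-5 + 15)) + 18286/9) = 1/((-467 - 6*15*10) + 18286/9) = 1/((-467 - 3*300) + 18286/9) = 1/((-467 - 900) + 18286/9) = 1/(-1367 + 18286/9) = 1/(5983/9) = 9/5983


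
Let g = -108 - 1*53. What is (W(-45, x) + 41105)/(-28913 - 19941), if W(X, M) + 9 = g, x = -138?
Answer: -40935/48854 ≈ -0.83790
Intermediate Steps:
g = -161 (g = -108 - 53 = -161)
W(X, M) = -170 (W(X, M) = -9 - 161 = -170)
(W(-45, x) + 41105)/(-28913 - 19941) = (-170 + 41105)/(-28913 - 19941) = 40935/(-48854) = 40935*(-1/48854) = -40935/48854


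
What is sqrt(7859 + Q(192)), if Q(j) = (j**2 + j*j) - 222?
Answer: sqrt(81365) ≈ 285.25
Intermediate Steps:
Q(j) = -222 + 2*j**2 (Q(j) = (j**2 + j**2) - 222 = 2*j**2 - 222 = -222 + 2*j**2)
sqrt(7859 + Q(192)) = sqrt(7859 + (-222 + 2*192**2)) = sqrt(7859 + (-222 + 2*36864)) = sqrt(7859 + (-222 + 73728)) = sqrt(7859 + 73506) = sqrt(81365)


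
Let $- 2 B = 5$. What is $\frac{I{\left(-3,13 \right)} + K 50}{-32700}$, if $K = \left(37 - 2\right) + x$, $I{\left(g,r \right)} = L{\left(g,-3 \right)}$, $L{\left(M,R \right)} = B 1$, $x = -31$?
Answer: $- \frac{79}{13080} \approx -0.0060398$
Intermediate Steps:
$B = - \frac{5}{2}$ ($B = \left(- \frac{1}{2}\right) 5 = - \frac{5}{2} \approx -2.5$)
$L{\left(M,R \right)} = - \frac{5}{2}$ ($L{\left(M,R \right)} = \left(- \frac{5}{2}\right) 1 = - \frac{5}{2}$)
$I{\left(g,r \right)} = - \frac{5}{2}$
$K = 4$ ($K = \left(37 - 2\right) - 31 = 35 - 31 = 4$)
$\frac{I{\left(-3,13 \right)} + K 50}{-32700} = \frac{- \frac{5}{2} + 4 \cdot 50}{-32700} = \left(- \frac{5}{2} + 200\right) \left(- \frac{1}{32700}\right) = \frac{395}{2} \left(- \frac{1}{32700}\right) = - \frac{79}{13080}$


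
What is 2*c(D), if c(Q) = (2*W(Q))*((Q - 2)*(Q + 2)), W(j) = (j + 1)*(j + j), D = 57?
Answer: 85823760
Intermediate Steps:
W(j) = 2*j*(1 + j) (W(j) = (1 + j)*(2*j) = 2*j*(1 + j))
c(Q) = 4*Q*(1 + Q)*(-2 + Q)*(2 + Q) (c(Q) = (2*(2*Q*(1 + Q)))*((Q - 2)*(Q + 2)) = (4*Q*(1 + Q))*((-2 + Q)*(2 + Q)) = 4*Q*(1 + Q)*(-2 + Q)*(2 + Q))
2*c(D) = 2*(4*57*(1 + 57)*(-4 + 57**2)) = 2*(4*57*58*(-4 + 3249)) = 2*(4*57*58*3245) = 2*42911880 = 85823760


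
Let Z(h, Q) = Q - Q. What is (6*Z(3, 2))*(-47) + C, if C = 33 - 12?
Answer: 21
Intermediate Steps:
Z(h, Q) = 0
C = 21
(6*Z(3, 2))*(-47) + C = (6*0)*(-47) + 21 = 0*(-47) + 21 = 0 + 21 = 21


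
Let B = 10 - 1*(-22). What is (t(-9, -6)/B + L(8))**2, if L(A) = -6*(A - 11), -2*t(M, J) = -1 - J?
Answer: 1315609/4096 ≈ 321.19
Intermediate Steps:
t(M, J) = 1/2 + J/2 (t(M, J) = -(-1 - J)/2 = 1/2 + J/2)
B = 32 (B = 10 + 22 = 32)
L(A) = 66 - 6*A (L(A) = -6*(-11 + A) = 66 - 6*A)
(t(-9, -6)/B + L(8))**2 = ((1/2 + (1/2)*(-6))/32 + (66 - 6*8))**2 = ((1/2 - 3)*(1/32) + (66 - 48))**2 = (-5/2*1/32 + 18)**2 = (-5/64 + 18)**2 = (1147/64)**2 = 1315609/4096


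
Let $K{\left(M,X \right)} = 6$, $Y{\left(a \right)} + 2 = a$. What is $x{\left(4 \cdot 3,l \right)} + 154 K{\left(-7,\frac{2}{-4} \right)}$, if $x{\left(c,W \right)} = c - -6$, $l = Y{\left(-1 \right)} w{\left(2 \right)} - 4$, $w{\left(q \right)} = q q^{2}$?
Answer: $942$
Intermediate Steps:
$w{\left(q \right)} = q^{3}$
$Y{\left(a \right)} = -2 + a$
$l = -28$ ($l = \left(-2 - 1\right) 2^{3} - 4 = \left(-3\right) 8 - 4 = -24 - 4 = -28$)
$x{\left(c,W \right)} = 6 + c$ ($x{\left(c,W \right)} = c + 6 = 6 + c$)
$x{\left(4 \cdot 3,l \right)} + 154 K{\left(-7,\frac{2}{-4} \right)} = \left(6 + 4 \cdot 3\right) + 154 \cdot 6 = \left(6 + 12\right) + 924 = 18 + 924 = 942$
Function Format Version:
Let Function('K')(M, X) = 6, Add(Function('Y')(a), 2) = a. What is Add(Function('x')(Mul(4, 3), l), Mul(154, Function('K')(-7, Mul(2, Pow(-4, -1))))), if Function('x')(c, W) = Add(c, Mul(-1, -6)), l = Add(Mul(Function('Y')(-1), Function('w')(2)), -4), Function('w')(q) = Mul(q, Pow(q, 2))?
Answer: 942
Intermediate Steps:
Function('w')(q) = Pow(q, 3)
Function('Y')(a) = Add(-2, a)
l = -28 (l = Add(Mul(Add(-2, -1), Pow(2, 3)), -4) = Add(Mul(-3, 8), -4) = Add(-24, -4) = -28)
Function('x')(c, W) = Add(6, c) (Function('x')(c, W) = Add(c, 6) = Add(6, c))
Add(Function('x')(Mul(4, 3), l), Mul(154, Function('K')(-7, Mul(2, Pow(-4, -1))))) = Add(Add(6, Mul(4, 3)), Mul(154, 6)) = Add(Add(6, 12), 924) = Add(18, 924) = 942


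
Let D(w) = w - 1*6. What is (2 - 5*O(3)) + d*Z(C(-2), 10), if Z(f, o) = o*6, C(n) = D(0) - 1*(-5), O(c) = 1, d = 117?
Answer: 7017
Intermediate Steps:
D(w) = -6 + w (D(w) = w - 6 = -6 + w)
C(n) = -1 (C(n) = (-6 + 0) - 1*(-5) = -6 + 5 = -1)
Z(f, o) = 6*o
(2 - 5*O(3)) + d*Z(C(-2), 10) = (2 - 5*1) + 117*(6*10) = (2 - 5) + 117*60 = -3 + 7020 = 7017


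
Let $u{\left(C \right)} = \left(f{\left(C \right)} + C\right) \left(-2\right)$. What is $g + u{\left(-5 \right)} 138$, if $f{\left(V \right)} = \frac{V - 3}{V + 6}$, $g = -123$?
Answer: $3465$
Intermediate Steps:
$f{\left(V \right)} = \frac{-3 + V}{6 + V}$
$u{\left(C \right)} = - 2 C - \frac{2 \left(-3 + C\right)}{6 + C}$ ($u{\left(C \right)} = \left(\frac{-3 + C}{6 + C} + C\right) \left(-2\right) = \left(C + \frac{-3 + C}{6 + C}\right) \left(-2\right) = - 2 C - \frac{2 \left(-3 + C\right)}{6 + C}$)
$g + u{\left(-5 \right)} 138 = -123 + \frac{2 \left(3 - \left(-5\right)^{2} - -35\right)}{6 - 5} \cdot 138 = -123 + \frac{2 \left(3 - 25 + 35\right)}{1} \cdot 138 = -123 + 2 \cdot 1 \left(3 - 25 + 35\right) 138 = -123 + 2 \cdot 1 \cdot 13 \cdot 138 = -123 + 26 \cdot 138 = -123 + 3588 = 3465$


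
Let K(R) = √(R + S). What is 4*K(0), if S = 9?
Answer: 12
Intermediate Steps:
K(R) = √(9 + R) (K(R) = √(R + 9) = √(9 + R))
4*K(0) = 4*√(9 + 0) = 4*√9 = 4*3 = 12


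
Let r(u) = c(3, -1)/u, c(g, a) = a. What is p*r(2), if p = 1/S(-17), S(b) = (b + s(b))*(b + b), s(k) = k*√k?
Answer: I/(1156*(√17 - I)) ≈ -4.8058e-5 + 0.00019815*I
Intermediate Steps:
s(k) = k^(3/2)
S(b) = 2*b*(b + b^(3/2)) (S(b) = (b + b^(3/2))*(b + b) = (b + b^(3/2))*(2*b) = 2*b*(b + b^(3/2)))
r(u) = -1/u
p = 1/(578 + 578*I*√17) (p = 1/(2*(-17)*(-17 + (-17)^(3/2))) = 1/(2*(-17)*(-17 - 17*I*√17)) = 1/(578 + 578*I*√17) ≈ 9.6117e-5 - 0.0003963*I)
p*r(2) = (1/10404 - I*√17/10404)*(-1/2) = (1/10404 - I*√17/10404)*(-1*½) = (1/10404 - I*√17/10404)*(-½) = -1/20808 + I*√17/20808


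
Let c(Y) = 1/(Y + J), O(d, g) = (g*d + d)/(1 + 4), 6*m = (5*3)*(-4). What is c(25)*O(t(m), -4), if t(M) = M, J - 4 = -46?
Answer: -6/17 ≈ -0.35294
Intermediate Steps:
J = -42 (J = 4 - 46 = -42)
m = -10 (m = ((5*3)*(-4))/6 = (15*(-4))/6 = (⅙)*(-60) = -10)
O(d, g) = d/5 + d*g/5 (O(d, g) = (d*g + d)/5 = (d + d*g)*(⅕) = d/5 + d*g/5)
c(Y) = 1/(-42 + Y) (c(Y) = 1/(Y - 42) = 1/(-42 + Y))
c(25)*O(t(m), -4) = ((⅕)*(-10)*(1 - 4))/(-42 + 25) = ((⅕)*(-10)*(-3))/(-17) = -1/17*6 = -6/17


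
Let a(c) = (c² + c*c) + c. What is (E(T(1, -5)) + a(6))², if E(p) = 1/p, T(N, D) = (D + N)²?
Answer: 1560001/256 ≈ 6093.8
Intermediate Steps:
a(c) = c + 2*c² (a(c) = (c² + c²) + c = 2*c² + c = c + 2*c²)
(E(T(1, -5)) + a(6))² = (1/((-5 + 1)²) + 6*(1 + 2*6))² = (1/((-4)²) + 6*(1 + 12))² = (1/16 + 6*13)² = (1/16 + 78)² = (1249/16)² = 1560001/256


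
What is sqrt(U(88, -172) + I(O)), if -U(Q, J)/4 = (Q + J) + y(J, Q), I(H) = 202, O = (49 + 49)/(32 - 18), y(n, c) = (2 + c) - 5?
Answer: 3*sqrt(22) ≈ 14.071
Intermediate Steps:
y(n, c) = -3 + c
O = 7 (O = 98/14 = 98*(1/14) = 7)
U(Q, J) = 12 - 8*Q - 4*J (U(Q, J) = -4*((Q + J) + (-3 + Q)) = -4*((J + Q) + (-3 + Q)) = -4*(-3 + J + 2*Q) = 12 - 8*Q - 4*J)
sqrt(U(88, -172) + I(O)) = sqrt((12 - 8*88 - 4*(-172)) + 202) = sqrt((12 - 704 + 688) + 202) = sqrt(-4 + 202) = sqrt(198) = 3*sqrt(22)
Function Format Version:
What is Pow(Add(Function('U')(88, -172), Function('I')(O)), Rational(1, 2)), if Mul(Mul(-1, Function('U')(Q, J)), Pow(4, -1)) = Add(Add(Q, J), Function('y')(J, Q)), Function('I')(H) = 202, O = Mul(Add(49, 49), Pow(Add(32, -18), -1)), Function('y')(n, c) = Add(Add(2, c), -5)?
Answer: Mul(3, Pow(22, Rational(1, 2))) ≈ 14.071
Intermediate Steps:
Function('y')(n, c) = Add(-3, c)
O = 7 (O = Mul(98, Pow(14, -1)) = Mul(98, Rational(1, 14)) = 7)
Function('U')(Q, J) = Add(12, Mul(-8, Q), Mul(-4, J)) (Function('U')(Q, J) = Mul(-4, Add(Add(Q, J), Add(-3, Q))) = Mul(-4, Add(Add(J, Q), Add(-3, Q))) = Mul(-4, Add(-3, J, Mul(2, Q))) = Add(12, Mul(-8, Q), Mul(-4, J)))
Pow(Add(Function('U')(88, -172), Function('I')(O)), Rational(1, 2)) = Pow(Add(Add(12, Mul(-8, 88), Mul(-4, -172)), 202), Rational(1, 2)) = Pow(Add(Add(12, -704, 688), 202), Rational(1, 2)) = Pow(Add(-4, 202), Rational(1, 2)) = Pow(198, Rational(1, 2)) = Mul(3, Pow(22, Rational(1, 2)))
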